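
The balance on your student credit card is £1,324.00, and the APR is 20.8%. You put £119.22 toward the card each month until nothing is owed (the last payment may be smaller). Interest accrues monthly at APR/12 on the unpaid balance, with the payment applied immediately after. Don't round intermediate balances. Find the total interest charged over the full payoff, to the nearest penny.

Monthly rate r = 20.8%/12 = 1.73333% = 0.0173333.
Payoff takes n = ⌈−ln(1 − rB₀/P)/ln(1+r)⌉ = ⌈12.442⌉ = 13 payments; the last is £52.90.
Total paid = 12·£119.22 + £52.90 = £1,483.54.
Total interest = total paid − principal = £1,483.54 − £1,324.00 = £159.54.

£159.54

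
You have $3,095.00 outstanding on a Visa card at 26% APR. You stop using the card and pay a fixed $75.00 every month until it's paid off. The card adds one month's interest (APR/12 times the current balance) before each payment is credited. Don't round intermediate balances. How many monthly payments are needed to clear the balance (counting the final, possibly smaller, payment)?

Monthly rate r = 26%/12 = 2.16667% = 0.0216667.
Recurrence: B ← B·(1+r) − $75.00.
Month 1: interest $67.06; balance after payment $3,087.06.
Month 2: interest $66.89; balance after payment $3,078.94.
Closed form: n = −ln(1 − rB₀/P)/ln(1+r) = −ln(0.10589)/ln(1.02167) ≈ 104.751, so the balance reaches zero during payment 105.

105 payments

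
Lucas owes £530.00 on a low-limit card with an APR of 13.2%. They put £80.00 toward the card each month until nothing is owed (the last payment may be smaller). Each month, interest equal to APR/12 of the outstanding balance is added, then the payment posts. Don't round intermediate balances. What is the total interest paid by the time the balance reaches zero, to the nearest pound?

£23

Monthly rate r = 13.2%/12 = 1.1% = 0.011.
Payoff takes n = ⌈−ln(1 − rB₀/P)/ln(1+r)⌉ = ⌈6.917⌉ = 7 payments; the last is £73.36.
Total paid = 6·£80.00 + £73.36 = £553.36.
Total interest = total paid − principal = £553.36 − £530.00 = £23.36.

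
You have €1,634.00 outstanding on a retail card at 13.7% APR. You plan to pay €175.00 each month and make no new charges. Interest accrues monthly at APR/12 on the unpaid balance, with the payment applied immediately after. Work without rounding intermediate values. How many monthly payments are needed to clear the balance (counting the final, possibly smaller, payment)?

10 months

Monthly rate r = 13.7%/12 = 1.14167% = 0.0114167.
Recurrence: B ← B·(1+r) − €175.00.
Month 1: interest €18.65; balance after payment €1,477.65.
Month 2: interest €16.87; balance after payment €1,319.52.
Closed form: n = −ln(1 − rB₀/P)/ln(1+r) = −ln(0.8934)/ln(1.01142) ≈ 9.930, so the balance reaches zero during payment 10.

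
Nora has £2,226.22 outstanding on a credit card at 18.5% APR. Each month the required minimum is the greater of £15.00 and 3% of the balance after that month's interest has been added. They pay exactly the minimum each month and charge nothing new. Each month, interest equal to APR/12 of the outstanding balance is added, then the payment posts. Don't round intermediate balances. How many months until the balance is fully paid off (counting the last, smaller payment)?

Monthly rate r = 18.5%/12 = 1.54167% = 0.0154167.
While 3% of the post-interest balance exceeds £15.00, each month B ← (B·(1+r))·(1 − 0.03), i.e. B shrinks by the factor (1+r)·0.97 = 0.98495.
This holds for months 1–100. Entering month 101 the balance is £488.84; 3% of the post-interest balance is now below £15.00, so the flat £15.00 minimum applies from here.
From month 101 a fixed £15.00 at rate r clears £488.84 in 46 more payments. Total: 100 + 46 = 146 months.

146 months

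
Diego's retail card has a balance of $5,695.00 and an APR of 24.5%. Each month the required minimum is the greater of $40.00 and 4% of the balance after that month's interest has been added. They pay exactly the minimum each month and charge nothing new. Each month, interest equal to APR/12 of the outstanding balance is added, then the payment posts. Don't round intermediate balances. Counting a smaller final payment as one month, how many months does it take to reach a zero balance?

120 months

Monthly rate r = 24.5%/12 = 2.04167% = 0.0204167.
While 4% of the post-interest balance exceeds $40.00, each month B ← (B·(1+r))·(1 − 0.04), i.e. B shrinks by the factor (1+r)·0.96 = 0.9796.
This holds for months 1–86. Entering month 87 the balance is $967.58; 4% of the post-interest balance is now below $40.00, so the flat $40.00 minimum applies from here.
From month 87 a fixed $40.00 at rate r clears $967.58 in 34 more payments. Total: 86 + 34 = 120 months.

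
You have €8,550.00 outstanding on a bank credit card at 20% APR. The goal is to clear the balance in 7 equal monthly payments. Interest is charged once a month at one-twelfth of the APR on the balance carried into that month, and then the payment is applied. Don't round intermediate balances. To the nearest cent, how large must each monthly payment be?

Monthly rate r = 20%/12 = 1.66667% = 0.0166667.
Level-payment amortization: P = B₀·r / (1 − (1+r)^(−n)) = 8550.00·0.0166667 / (1 − 1.01667^(−7)).
Denominator 1 − (1+r)^(−7) = 0.109262149.
P = 142.5 / 0.109262149 ≈ 1304.20.

€1,304.20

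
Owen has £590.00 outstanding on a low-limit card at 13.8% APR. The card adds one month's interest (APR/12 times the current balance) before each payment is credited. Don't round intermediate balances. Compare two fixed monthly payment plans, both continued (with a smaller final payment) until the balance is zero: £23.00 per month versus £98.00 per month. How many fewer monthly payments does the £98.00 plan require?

24 fewer payments

Monthly rate r = 13.8%/12 = 1.15% = 0.0115.
At £23.00/mo: n = ⌈−ln(1 − rB₀/P)/ln(1+r)⌉ = 31 payments (last £13.16); total interest = total paid − £590.00 = £113.16.
At £98.00/mo: 7 payments (last £27.04); total interest £25.04.
Payments saved = 31 − 7 = 24.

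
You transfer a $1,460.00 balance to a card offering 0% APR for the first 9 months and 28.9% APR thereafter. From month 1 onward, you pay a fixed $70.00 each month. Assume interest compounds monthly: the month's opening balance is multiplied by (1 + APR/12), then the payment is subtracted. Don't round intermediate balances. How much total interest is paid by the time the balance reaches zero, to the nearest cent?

$159.17

Promo months 1–9 at r₀ = 0%/12 = 0; months 10+ at r₁ = 28.9%/12 = 0.0240833.
After month 9 (no interest yet): B = $1,460.00 − 9·$70.00 = $830.00.
Then at r₁ with $70.00/mo: n₂ = −ln(1 − r₁·B/P)/ln(1+r₁) ≈ 14.13 → 15 more payments.
Total paid = 23·$70.00 + $9.17 = $1,619.17; interest = $1,619.17 − $1,460.00 = $159.17.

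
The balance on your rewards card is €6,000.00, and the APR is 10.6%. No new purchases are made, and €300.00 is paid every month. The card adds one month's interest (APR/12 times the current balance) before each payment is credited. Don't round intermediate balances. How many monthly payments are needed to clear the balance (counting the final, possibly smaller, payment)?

Monthly rate r = 10.6%/12 = 0.883333% = 0.00883333.
Recurrence: B ← B·(1+r) − €300.00.
Month 1: interest €53.00; balance after payment €5,753.00.
Month 2: interest €50.82; balance after payment €5,503.82.
Closed form: n = −ln(1 − rB₀/P)/ln(1+r) = −ln(0.82333)/ln(1.00883) ≈ 22.104, so the balance reaches zero during payment 23.

23 months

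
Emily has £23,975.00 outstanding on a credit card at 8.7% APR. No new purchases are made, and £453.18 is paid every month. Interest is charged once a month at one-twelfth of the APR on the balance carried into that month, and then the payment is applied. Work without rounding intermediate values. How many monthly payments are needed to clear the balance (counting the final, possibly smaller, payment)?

Monthly rate r = 8.7%/12 = 0.725% = 0.00725.
Recurrence: B ← B·(1+r) − £453.18.
Month 1: interest £173.82; balance after payment £23,695.64.
Month 2: interest £171.79; balance after payment £23,414.25.
Closed form: n = −ln(1 − rB₀/P)/ln(1+r) = −ln(0.61645)/ln(1.00725) ≈ 66.970, so the balance reaches zero during payment 67.

67 months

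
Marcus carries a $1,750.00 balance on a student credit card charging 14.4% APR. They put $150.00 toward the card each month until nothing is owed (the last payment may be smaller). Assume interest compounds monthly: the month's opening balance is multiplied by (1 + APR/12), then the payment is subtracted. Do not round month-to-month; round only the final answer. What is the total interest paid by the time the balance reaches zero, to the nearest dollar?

$147

Monthly rate r = 14.4%/12 = 1.2% = 0.012.
Payoff takes n = ⌈−ln(1 − rB₀/P)/ln(1+r)⌉ = ⌈12.644⌉ = 13 payments; the last is $96.78.
Total paid = 12·$150.00 + $96.78 = $1,896.78.
Total interest = total paid − principal = $1,896.78 − $1,750.00 = $146.78.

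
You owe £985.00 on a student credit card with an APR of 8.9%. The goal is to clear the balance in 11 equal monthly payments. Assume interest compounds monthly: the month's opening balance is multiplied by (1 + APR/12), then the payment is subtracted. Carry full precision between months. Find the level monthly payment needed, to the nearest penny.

Monthly rate r = 8.9%/12 = 0.741667% = 0.00741667.
Level-payment amortization: P = B₀·r / (1 − (1+r)^(−n)) = 985.00·0.00741667 / (1 − 1.00742^(−11)).
Denominator 1 − (1+r)^(−11) = 0.0780665912.
P = 7.30542 / 0.0780665912 ≈ 93.58.

£93.58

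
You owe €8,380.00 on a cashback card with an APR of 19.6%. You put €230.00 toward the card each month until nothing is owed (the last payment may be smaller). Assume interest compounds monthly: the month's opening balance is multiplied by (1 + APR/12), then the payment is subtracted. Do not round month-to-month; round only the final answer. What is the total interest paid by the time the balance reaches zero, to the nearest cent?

Monthly rate r = 19.6%/12 = 1.63333% = 0.0163333.
Payoff takes n = ⌈−ln(1 − rB₀/P)/ln(1+r)⌉ = ⌈55.805⌉ = 56 payments; the last is €185.45.
Total paid = 55·€230.00 + €185.45 = €12,835.45.
Total interest = total paid − principal = €12,835.45 − €8,380.00 = €4,455.45.

€4,455.45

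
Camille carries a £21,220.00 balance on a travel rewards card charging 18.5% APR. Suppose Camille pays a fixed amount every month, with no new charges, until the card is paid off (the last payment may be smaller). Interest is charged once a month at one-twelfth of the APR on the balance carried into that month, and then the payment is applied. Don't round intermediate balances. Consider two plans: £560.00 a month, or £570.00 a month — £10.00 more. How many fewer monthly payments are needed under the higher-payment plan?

2 fewer payments

Monthly rate r = 18.5%/12 = 1.54167% = 0.0154167.
At £560.00/mo: n = ⌈−ln(1 − rB₀/P)/ln(1+r)⌉ = 58 payments (last £200.89); total interest = total paid − £21,220.00 = £10,900.89.
At £570.00/mo: 56 payments (last £437.10); total interest £10,567.10.
Payments saved = 58 − 56 = 2.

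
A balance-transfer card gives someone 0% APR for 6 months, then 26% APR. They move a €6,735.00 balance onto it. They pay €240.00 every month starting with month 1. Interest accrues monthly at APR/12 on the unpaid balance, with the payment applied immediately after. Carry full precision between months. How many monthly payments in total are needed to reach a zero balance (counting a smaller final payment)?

Promo months 1–6 at r₀ = 0%/12 = 0; months 7+ at r₁ = 26%/12 = 0.0216667.
After month 6 (no interest yet): B = €6,735.00 − 6·€240.00 = €5,295.00.
Then at r₁ with €240.00/mo: n₂ = −ln(1 − r₁·B/P)/ln(1+r₁) ≈ 30.33 → 31 more payments.

37 months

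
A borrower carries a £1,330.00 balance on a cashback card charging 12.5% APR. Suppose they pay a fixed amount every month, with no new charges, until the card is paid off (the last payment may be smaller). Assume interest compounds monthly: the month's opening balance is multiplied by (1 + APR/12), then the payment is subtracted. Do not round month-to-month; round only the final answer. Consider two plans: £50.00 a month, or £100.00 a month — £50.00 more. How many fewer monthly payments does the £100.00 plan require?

Monthly rate r = 12.5%/12 = 1.04167% = 0.0104167.
At £50.00/mo: n = ⌈−ln(1 − rB₀/P)/ln(1+r)⌉ = 32 payments (last £15.57); total interest = total paid − £1,330.00 = £235.57.
At £100.00/mo: 15 payments (last £39.20); total interest £109.20.
Payments saved = 32 − 15 = 17.

17 fewer payments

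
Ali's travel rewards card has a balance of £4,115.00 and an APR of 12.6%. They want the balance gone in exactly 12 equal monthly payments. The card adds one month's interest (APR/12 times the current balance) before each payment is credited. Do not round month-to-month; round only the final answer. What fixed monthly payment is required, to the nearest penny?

£366.77

Monthly rate r = 12.6%/12 = 1.05% = 0.0105.
Level-payment amortization: P = B₀·r / (1 − (1+r)^(−n)) = 4115.00·0.0105 / (1 − 1.0105^(−12)).
Denominator 1 − (1+r)^(−12) = 0.117805825.
P = 43.2075 / 0.117805825 ≈ 366.77.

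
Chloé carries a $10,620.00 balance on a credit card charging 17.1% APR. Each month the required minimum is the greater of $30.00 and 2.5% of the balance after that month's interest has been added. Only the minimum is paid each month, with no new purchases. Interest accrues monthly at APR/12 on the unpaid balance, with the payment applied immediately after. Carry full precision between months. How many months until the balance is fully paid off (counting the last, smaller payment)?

Monthly rate r = 17.1%/12 = 1.425% = 0.01425.
While 2.5% of the post-interest balance exceeds $30.00, each month B ← (B·(1+r))·(1 − 0.025), i.e. B shrinks by the factor (1+r)·0.975 = 0.98889.
This holds for months 1–197. Entering month 198 the balance is $1,176.53; 2.5% of the post-interest balance is now below $30.00, so the flat $30.00 minimum applies from here.
From month 198 a fixed $30.00 at rate r clears $1,176.53 in 58 more payments. Total: 197 + 58 = 255 months.

255 months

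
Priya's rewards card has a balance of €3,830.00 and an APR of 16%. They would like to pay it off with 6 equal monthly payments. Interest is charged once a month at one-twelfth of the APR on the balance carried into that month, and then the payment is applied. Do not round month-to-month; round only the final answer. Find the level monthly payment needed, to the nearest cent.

€668.45

Monthly rate r = 16%/12 = 1.33333% = 0.0133333.
Level-payment amortization: P = B₀·r / (1 − (1+r)^(−n)) = 3830.00·0.0133333 / (1 − 1.01333^(−6)).
Denominator 1 − (1+r)^(−6) = 0.0763955288.
P = 51.0667 / 0.0763955288 ≈ 668.45.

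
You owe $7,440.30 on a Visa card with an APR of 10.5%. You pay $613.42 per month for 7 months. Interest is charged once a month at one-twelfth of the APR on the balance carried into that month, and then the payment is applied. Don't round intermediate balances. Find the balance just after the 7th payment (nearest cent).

Monthly rate r = 10.5%/12 = 0.875% = 0.00875.
Each month: B ← B·(1+r) − $613.42.
Month 1: interest $65.10; balance after payment $6,891.98.
Month 2: interest $60.30; balance after payment $6,338.87.
Month 3: interest $55.47; balance after payment $5,780.91.
Month 4: interest $50.58; balance after payment $5,218.08.
Month 5: interest $45.66; balance after payment $4,650.31.
Month 6: interest $40.69; balance after payment $4,077.58.
Month 7: interest $35.68; balance after payment $3,499.84.

$3,499.84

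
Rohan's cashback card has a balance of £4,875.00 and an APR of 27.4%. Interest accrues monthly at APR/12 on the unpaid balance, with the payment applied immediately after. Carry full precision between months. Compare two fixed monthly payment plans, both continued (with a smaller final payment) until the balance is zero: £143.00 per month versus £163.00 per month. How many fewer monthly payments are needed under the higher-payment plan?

16 fewer payments

Monthly rate r = 27.4%/12 = 2.28333% = 0.0228333.
At £143.00/mo: n = ⌈−ln(1 − rB₀/P)/ln(1+r)⌉ = 67 payments (last £107.16); total interest = total paid − £4,875.00 = £4,670.16.
At £163.00/mo: 51 payments (last £142.48); total interest £3,417.48.
Payments saved = 67 − 51 = 16.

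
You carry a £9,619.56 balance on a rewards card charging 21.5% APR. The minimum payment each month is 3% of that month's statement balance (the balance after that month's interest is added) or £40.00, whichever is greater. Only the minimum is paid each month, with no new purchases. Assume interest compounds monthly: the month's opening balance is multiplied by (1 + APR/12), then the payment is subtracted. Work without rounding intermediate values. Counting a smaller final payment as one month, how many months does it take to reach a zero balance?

Monthly rate r = 21.5%/12 = 1.79167% = 0.0179167.
While 3% of the post-interest balance exceeds £40.00, each month B ← (B·(1+r))·(1 − 0.03), i.e. B shrinks by the factor (1+r)·0.97 = 0.98738.
This holds for months 1–157. Entering month 158 the balance is £1,309.59; 3% of the post-interest balance is now below £40.00, so the flat £40.00 minimum applies from here.
From month 158 a fixed £40.00 at rate r clears £1,309.59 in 50 more payments. Total: 157 + 50 = 207 months.

207 months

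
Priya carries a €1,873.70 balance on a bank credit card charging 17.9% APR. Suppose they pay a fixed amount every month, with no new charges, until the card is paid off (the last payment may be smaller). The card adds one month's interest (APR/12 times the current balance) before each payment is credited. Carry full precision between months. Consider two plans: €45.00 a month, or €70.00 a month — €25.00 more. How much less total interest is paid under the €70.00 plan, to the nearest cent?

€540.12

Monthly rate r = 17.9%/12 = 1.49167% = 0.0149167.
At €45.00/mo: n = ⌈−ln(1 − rB₀/P)/ln(1+r)⌉ = 66 payments (last €24.55); total interest = total paid − €1,873.70 = €1,075.85.
At €70.00/mo: 35 payments (last €29.43); total interest €535.73.
Interest saved = €1,075.85 − €535.73 = €540.12.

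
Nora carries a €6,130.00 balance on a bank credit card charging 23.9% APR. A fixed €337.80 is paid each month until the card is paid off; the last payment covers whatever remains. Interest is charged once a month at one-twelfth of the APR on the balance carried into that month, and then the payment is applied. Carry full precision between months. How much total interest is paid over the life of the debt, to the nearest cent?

€1,553.26

Monthly rate r = 23.9%/12 = 1.99167% = 0.0199167.
Payoff takes n = ⌈−ln(1 − rB₀/P)/ln(1+r)⌉ = ⌈22.743⌉ = 23 payments; the last is €251.66.
Total paid = 22·€337.80 + €251.66 = €7,683.26.
Total interest = total paid − principal = €7,683.26 − €6,130.00 = €1,553.26.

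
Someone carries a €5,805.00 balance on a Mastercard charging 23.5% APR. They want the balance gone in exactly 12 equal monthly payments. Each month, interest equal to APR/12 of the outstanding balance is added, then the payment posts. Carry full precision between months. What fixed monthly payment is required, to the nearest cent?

Monthly rate r = 23.5%/12 = 1.95833% = 0.0195833.
Level-payment amortization: P = B₀·r / (1 − (1+r)^(−n)) = 5805.00·0.0195833 / (1 − 1.01958^(−12)).
Denominator 1 − (1+r)^(−12) = 0.207631379.
P = 113.681 / 0.207631379 ≈ 547.51.

€547.51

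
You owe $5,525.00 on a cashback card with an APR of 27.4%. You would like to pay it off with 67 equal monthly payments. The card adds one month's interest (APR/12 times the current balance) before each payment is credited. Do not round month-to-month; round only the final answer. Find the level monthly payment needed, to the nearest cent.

Monthly rate r = 27.4%/12 = 2.28333% = 0.0228333.
Level-payment amortization: P = B₀·r / (1 − (1+r)^(−n)) = 5525.00·0.0228333 / (1 − 1.02283^(−67)).
Denominator 1 − (1+r)^(−67) = 0.77967006.
P = 126.154 / 0.77967006 ≈ 161.80.

$161.80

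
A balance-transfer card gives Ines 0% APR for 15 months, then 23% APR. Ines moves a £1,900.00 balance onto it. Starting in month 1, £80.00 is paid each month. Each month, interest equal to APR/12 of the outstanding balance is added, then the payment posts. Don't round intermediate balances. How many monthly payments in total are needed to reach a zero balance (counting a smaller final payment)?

25 payments

Promo months 1–15 at r₀ = 0%/12 = 0; months 16+ at r₁ = 23%/12 = 0.0191667.
After month 15 (no interest yet): B = £1,900.00 − 15·£80.00 = £700.00.
Then at r₁ with £80.00/mo: n₂ = −ln(1 − r₁·B/P)/ln(1+r₁) ≈ 9.67 → 10 more payments.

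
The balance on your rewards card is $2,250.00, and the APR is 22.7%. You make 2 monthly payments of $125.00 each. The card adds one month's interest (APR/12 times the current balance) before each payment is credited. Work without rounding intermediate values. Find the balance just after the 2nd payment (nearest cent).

Monthly rate r = 22.7%/12 = 1.89167% = 0.0189167.
Each month: B ← B·(1+r) − $125.00.
Month 1: interest $42.56; balance after payment $2,167.56.
Month 2: interest $41.00; balance after payment $2,083.57.

$2,083.57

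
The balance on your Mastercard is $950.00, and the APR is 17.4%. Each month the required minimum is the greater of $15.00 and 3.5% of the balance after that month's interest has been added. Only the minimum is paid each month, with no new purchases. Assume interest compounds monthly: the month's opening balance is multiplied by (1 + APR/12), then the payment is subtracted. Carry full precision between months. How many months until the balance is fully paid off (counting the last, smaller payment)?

75 months

Monthly rate r = 17.4%/12 = 1.45% = 0.0145.
While 3.5% of the post-interest balance exceeds $15.00, each month B ← (B·(1+r))·(1 − 0.035), i.e. B shrinks by the factor (1+r)·0.965 = 0.97899.
This holds for months 1–39. Entering month 40 the balance is $415.07; 3.5% of the post-interest balance is now below $15.00, so the flat $15.00 minimum applies from here.
From month 40 a fixed $15.00 at rate r clears $415.07 in 36 more payments. Total: 39 + 36 = 75 months.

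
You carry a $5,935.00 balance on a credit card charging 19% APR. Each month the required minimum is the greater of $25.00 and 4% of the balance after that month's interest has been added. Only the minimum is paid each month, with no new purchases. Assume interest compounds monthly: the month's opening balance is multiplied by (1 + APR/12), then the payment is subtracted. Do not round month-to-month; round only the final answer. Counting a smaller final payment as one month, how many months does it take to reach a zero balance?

122 months

Monthly rate r = 19%/12 = 1.58333% = 0.0158333.
While 4% of the post-interest balance exceeds $25.00, each month B ← (B·(1+r))·(1 − 0.04), i.e. B shrinks by the factor (1+r)·0.96 = 0.9752.
This holds for months 1–91. Entering month 92 the balance is $603.87; 4% of the post-interest balance is now below $25.00, so the flat $25.00 minimum applies from here.
From month 92 a fixed $25.00 at rate r clears $603.87 in 31 more payments. Total: 91 + 31 = 122 months.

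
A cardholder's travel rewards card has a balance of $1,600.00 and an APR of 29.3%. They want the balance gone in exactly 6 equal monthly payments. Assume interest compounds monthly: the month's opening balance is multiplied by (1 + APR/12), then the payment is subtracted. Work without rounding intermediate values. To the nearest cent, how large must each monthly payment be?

$289.91

Monthly rate r = 29.3%/12 = 2.44167% = 0.0244167.
Level-payment amortization: P = B₀·r / (1 − (1+r)^(−n)) = 1600.00·0.0244167 / (1 − 1.02442^(−6)).
Denominator 1 − (1+r)^(−6) = 0.134752832.
P = 39.0667 / 0.134752832 ≈ 289.91.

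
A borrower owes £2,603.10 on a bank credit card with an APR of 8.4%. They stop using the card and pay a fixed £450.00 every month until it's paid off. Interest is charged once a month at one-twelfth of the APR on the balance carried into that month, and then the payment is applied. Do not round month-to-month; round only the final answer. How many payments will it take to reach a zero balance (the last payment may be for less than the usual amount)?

Monthly rate r = 8.4%/12 = 0.7% = 0.007.
Recurrence: B ← B·(1+r) − £450.00.
Month 1: interest £18.22; balance after payment £2,171.32.
Month 2: interest £15.20; balance after payment £1,736.52.
Month 3: interest £12.16; balance after payment £1,298.68.
Month 4: interest £9.09; balance after payment £857.77.
Month 5: interest £6.00; balance after payment £413.77.
Month 6: interest £2.90; balance after payment £0.00.

6 months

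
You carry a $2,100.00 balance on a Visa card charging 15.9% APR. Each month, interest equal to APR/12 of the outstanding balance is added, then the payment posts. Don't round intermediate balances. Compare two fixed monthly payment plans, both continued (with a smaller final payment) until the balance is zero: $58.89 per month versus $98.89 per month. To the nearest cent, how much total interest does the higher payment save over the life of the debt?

Monthly rate r = 15.9%/12 = 1.325% = 0.01325.
At $58.89/mo: n = ⌈−ln(1 − rB₀/P)/ln(1+r)⌉ = 49 payments (last $34.84); total interest = total paid − $2,100.00 = $761.56.
At $98.89/mo: 26 payments (last $10.12); total interest $382.37.
Interest saved = $761.56 − $382.37 = $379.19.

$379.19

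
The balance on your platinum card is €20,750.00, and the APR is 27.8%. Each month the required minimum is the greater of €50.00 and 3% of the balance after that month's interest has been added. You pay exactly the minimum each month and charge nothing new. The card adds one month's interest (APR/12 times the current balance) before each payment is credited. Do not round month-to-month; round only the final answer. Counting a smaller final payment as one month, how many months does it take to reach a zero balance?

399 months

Monthly rate r = 27.8%/12 = 2.31667% = 0.0231667.
While 3% of the post-interest balance exceeds €50.00, each month B ← (B·(1+r))·(1 − 0.03), i.e. B shrinks by the factor (1+r)·0.97 = 0.99247.
This holds for months 1–337. Entering month 338 the balance is €1,625.64; 3% of the post-interest balance is now below €50.00, so the flat €50.00 minimum applies from here.
From month 338 a fixed €50.00 at rate r clears €1,625.64 in 62 more payments. Total: 337 + 62 = 399 months.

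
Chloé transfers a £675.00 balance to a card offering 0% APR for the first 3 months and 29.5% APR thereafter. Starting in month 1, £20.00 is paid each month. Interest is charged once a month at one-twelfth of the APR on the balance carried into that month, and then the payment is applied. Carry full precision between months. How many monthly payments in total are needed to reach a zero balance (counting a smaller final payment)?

62 months

Promo months 1–3 at r₀ = 0%/12 = 0; months 4+ at r₁ = 29.5%/12 = 0.0245833.
After month 3 (no interest yet): B = £675.00 − 3·£20.00 = £615.00.
Then at r₁ with £20.00/mo: n₂ = −ln(1 − r₁·B/P)/ln(1+r₁) ≈ 58.07 → 59 more payments.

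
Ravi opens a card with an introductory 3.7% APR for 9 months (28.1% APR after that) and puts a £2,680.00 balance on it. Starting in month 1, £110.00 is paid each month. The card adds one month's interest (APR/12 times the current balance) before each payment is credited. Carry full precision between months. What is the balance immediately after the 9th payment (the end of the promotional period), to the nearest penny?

£1,753.00

Promo months 1–9 at r₀ = 3.7%/12 = 0.00308333; months 10+ at r₁ = 28.1%/12 = 0.0234167.
After month 9: iterate B ← B·(1+r₀) − £110.00 for 9 months → £1,753.00.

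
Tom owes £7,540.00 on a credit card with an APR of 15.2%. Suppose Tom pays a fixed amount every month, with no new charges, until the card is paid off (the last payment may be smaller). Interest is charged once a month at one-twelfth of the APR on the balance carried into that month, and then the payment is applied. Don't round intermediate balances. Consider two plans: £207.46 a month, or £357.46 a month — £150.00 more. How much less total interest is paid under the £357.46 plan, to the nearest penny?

£1,338.53

Monthly rate r = 15.2%/12 = 1.26667% = 0.0126667.
At £207.46/mo: n = ⌈−ln(1 − rB₀/P)/ln(1+r)⌉ = 50 payments (last £1.46); total interest = total paid − £7,540.00 = £2,627.00.
At £357.46/mo: 25 payments (last £249.43); total interest £1,288.47.
Interest saved = £2,627.00 − £1,288.47 = £1,338.53.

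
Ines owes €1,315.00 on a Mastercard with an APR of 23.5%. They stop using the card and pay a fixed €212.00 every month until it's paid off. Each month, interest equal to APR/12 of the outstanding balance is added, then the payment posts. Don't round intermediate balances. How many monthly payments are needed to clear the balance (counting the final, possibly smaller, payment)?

7 months

Monthly rate r = 23.5%/12 = 1.95833% = 0.0195833.
Recurrence: B ← B·(1+r) − €212.00.
Month 1: interest €25.75; balance after payment €1,128.75.
Month 2: interest €22.10; balance after payment €938.86.
Closed form: n = −ln(1 − rB₀/P)/ln(1+r) = −ln(0.87853)/ln(1.01958) ≈ 6.678, so the balance reaches zero during payment 7.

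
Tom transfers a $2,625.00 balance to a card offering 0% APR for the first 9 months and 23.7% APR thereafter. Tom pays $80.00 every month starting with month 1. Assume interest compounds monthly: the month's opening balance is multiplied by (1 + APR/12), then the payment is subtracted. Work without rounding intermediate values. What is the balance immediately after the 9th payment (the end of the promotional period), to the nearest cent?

Promo months 1–9 at r₀ = 0%/12 = 0; months 10+ at r₁ = 23.7%/12 = 0.01975.
After month 9 (no interest yet): B = $2,625.00 − 9·$80.00 = $1,905.00.

$1,905.00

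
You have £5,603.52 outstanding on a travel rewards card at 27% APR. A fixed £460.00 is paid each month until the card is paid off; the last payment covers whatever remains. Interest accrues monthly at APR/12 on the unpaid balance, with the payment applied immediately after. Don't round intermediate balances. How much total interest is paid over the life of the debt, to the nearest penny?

Monthly rate r = 27%/12 = 2.25% = 0.0225.
Payoff takes n = ⌈−ln(1 − rB₀/P)/ln(1+r)⌉ = ⌈14.396⌉ = 15 payments; the last is £183.44.
Total paid = 14·£460.00 + £183.44 = £6,623.44.
Total interest = total paid − principal = £6,623.44 − £5,603.52 = £1,019.92.

£1,019.92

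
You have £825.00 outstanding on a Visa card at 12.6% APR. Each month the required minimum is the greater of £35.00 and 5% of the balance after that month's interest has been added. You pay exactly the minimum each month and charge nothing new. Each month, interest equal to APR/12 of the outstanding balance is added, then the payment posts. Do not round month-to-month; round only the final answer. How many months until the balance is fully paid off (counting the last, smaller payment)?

27 months

Monthly rate r = 12.6%/12 = 1.05% = 0.0105.
While 5% of the post-interest balance exceeds £35.00, each month B ← (B·(1+r))·(1 − 0.05), i.e. B shrinks by the factor (1+r)·0.95 = 0.95997.
This holds for months 1–5. Entering month 6 the balance is £672.59; 5% of the post-interest balance is now below £35.00, so the flat £35.00 minimum applies from here.
From month 6 a fixed £35.00 at rate r clears £672.59 in 22 more payments. Total: 5 + 22 = 27 months.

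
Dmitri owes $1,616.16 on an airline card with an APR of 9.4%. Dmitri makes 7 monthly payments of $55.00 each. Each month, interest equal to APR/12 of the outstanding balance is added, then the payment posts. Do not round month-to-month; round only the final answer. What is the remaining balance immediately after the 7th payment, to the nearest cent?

$1,312.72

Monthly rate r = 9.4%/12 = 0.783333% = 0.00783333.
Each month: B ← B·(1+r) − $55.00.
Month 1: interest $12.66; balance after payment $1,573.82.
Month 2: interest $12.33; balance after payment $1,531.15.
Month 3: interest $11.99; balance after payment $1,488.14.
Month 4: interest $11.66; balance after payment $1,444.80.
Month 5: interest $11.32; balance after payment $1,401.12.
Month 6: interest $10.98; balance after payment $1,357.09.
Month 7: interest $10.63; balance after payment $1,312.72.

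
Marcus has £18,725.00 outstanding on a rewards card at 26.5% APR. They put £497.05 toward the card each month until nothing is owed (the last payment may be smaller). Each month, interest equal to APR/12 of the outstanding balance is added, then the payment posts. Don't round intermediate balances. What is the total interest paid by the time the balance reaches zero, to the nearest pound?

£21,858

Monthly rate r = 26.5%/12 = 2.20833% = 0.0220833.
Payoff takes n = ⌈−ln(1 − rB₀/P)/ln(1+r)⌉ = ⌈81.645⌉ = 82 payments; the last is £321.75.
Total paid = 81·£497.05 + £321.75 = £40,582.80.
Total interest = total paid − principal = £40,582.80 − £18,725.00 = £21,857.80.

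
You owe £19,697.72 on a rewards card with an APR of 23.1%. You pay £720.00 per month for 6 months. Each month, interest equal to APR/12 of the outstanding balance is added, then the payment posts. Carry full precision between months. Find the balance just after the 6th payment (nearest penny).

£17,551.83

Monthly rate r = 23.1%/12 = 1.925% = 0.01925.
Each month: B ← B·(1+r) − £720.00.
Month 1: interest £379.18; balance after payment £19,356.90.
Month 2: interest £372.62; balance after payment £19,009.52.
Month 3: interest £365.93; balance after payment £18,655.45.
Month 4: interest £359.12; balance after payment £18,294.57.
Month 5: interest £352.17; balance after payment £17,926.74.
Month 6: interest £345.09; balance after payment £17,551.83.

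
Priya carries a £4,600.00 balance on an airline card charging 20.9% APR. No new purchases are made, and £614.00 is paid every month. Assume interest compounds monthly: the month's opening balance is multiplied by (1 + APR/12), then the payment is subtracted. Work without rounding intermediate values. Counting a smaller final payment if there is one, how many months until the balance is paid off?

Monthly rate r = 20.9%/12 = 1.74167% = 0.0174167.
Recurrence: B ← B·(1+r) − £614.00.
Month 1: interest £80.12; balance after payment £4,066.12.
Month 2: interest £70.82; balance after payment £3,522.93.
Closed form: n = −ln(1 − rB₀/P)/ln(1+r) = −ln(0.86952)/ln(1.01742) ≈ 8.098, so the balance reaches zero during payment 9.

9 payments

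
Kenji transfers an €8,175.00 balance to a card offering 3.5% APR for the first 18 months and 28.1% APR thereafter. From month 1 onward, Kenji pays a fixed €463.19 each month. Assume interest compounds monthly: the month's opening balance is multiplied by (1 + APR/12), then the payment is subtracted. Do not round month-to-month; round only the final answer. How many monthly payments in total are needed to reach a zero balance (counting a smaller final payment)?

Promo months 1–18 at r₀ = 3.5%/12 = 0.00291667; months 19+ at r₁ = 28.1%/12 = 0.0234167.
After month 18: iterate B ← B·(1+r₀) − €463.19 for 18 months → €67.63.
Then at r₁ with €463.19/mo: n₂ = −ln(1 − r₁·B/P)/ln(1+r₁) ≈ 0.15 → 1 more payments.

19 months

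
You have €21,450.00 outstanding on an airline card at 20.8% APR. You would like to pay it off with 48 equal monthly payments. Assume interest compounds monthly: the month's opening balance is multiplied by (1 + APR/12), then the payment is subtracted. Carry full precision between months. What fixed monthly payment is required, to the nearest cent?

Monthly rate r = 20.8%/12 = 1.73333% = 0.0173333.
Level-payment amortization: P = B₀·r / (1 − (1+r)^(−n)) = 21450.00·0.0173333 / (1 − 1.01733^(−48)).
Denominator 1 − (1+r)^(−48) = 0.561708729.
P = 371.8 / 0.561708729 ≈ 661.91.

€661.91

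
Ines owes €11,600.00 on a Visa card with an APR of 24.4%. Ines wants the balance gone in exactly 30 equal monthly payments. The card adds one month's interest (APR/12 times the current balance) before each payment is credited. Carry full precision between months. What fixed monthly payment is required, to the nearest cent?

Monthly rate r = 24.4%/12 = 2.03333% = 0.0203333.
Level-payment amortization: P = B₀·r / (1 − (1+r)^(−n)) = 11600.00·0.0203333 / (1 − 1.02033^(−30)).
Denominator 1 − (1+r)^(−30) = 0.45331425.
P = 235.867 / 0.45331425 ≈ 520.32.

€520.32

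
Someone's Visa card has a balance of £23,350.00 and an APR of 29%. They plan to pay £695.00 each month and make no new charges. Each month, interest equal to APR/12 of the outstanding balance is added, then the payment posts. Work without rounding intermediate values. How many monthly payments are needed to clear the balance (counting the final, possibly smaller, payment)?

70 payments

Monthly rate r = 29%/12 = 2.41667% = 0.0241667.
Recurrence: B ← B·(1+r) − £695.00.
Month 1: interest £564.29; balance after payment £23,219.29.
Month 2: interest £561.13; balance after payment £23,085.42.
Closed form: n = −ln(1 − rB₀/P)/ln(1+r) = −ln(0.18807)/ln(1.02417) ≈ 69.975, so the balance reaches zero during payment 70.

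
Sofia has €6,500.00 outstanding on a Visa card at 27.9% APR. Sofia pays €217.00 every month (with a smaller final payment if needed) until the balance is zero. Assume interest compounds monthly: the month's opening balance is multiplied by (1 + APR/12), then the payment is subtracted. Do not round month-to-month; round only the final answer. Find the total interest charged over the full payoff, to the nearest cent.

€4,755.76

Monthly rate r = 27.9%/12 = 2.325% = 0.02325.
Payoff takes n = ⌈−ln(1 − rB₀/P)/ln(1+r)⌉ = ⌈51.869⌉ = 52 payments; the last is €188.76.
Total paid = 51·€217.00 + €188.76 = €11,255.76.
Total interest = total paid − principal = €11,255.76 − €6,500.00 = €4,755.76.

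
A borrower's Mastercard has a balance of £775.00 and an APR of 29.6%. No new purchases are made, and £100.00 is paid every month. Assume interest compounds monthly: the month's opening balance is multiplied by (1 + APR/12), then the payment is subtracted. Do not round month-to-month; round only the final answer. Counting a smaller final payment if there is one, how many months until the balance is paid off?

Monthly rate r = 29.6%/12 = 2.46667% = 0.0246667.
Recurrence: B ← B·(1+r) − £100.00.
Month 1: interest £19.12; balance after payment £694.12.
Month 2: interest £17.12; balance after payment £611.24.
Closed form: n = −ln(1 − rB₀/P)/ln(1+r) = −ln(0.80883)/ln(1.02467) ≈ 8.707, so the balance reaches zero during payment 9.

9 payments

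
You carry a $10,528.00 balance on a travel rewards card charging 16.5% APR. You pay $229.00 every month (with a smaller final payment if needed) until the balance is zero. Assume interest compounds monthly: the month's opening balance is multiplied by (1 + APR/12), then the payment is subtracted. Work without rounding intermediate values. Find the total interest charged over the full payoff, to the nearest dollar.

Monthly rate r = 16.5%/12 = 1.375% = 0.01375.
Payoff takes n = ⌈−ln(1 − rB₀/P)/ln(1+r)⌉ = ⌈73.230⌉ = 74 payments; the last is $52.94.
Total paid = 73·$229.00 + $52.94 = $16,769.94.
Total interest = total paid − principal = $16,769.94 − $10,528.00 = $6,241.94.

$6,242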